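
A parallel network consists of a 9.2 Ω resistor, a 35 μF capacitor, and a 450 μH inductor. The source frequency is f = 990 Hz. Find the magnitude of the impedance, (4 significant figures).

ω = 2πf = 6220 rad/s
X_L = ωL = 2.799 Ω
X_C = 1/(ωC) = 4.593 Ω
Parallel: admittances add. Y = 1/R + 1/(jωL) + jωC
Y = (0.1087 − j0.1395) S
|Y| = 0.1769 S → |Z| = 1/|Y| = 5.654 Ω, ∠Z = −∠Y = 52.08°

5.654 Ω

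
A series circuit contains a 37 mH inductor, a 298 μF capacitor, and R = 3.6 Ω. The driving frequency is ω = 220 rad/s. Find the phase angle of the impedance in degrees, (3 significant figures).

X_L = ωL = 8.14 Ω
X_C = 1/(ωC) = 15.3 Ω
Net reactance X = X_L − X_C = -7.11 Ω
Z = 3.60 − j7.11 Ω
|Z| = √(3.60² + 7.11²) = 7.97 Ω
∠Z = arctan(-7.11/3.60) = -63.2°

-63.2°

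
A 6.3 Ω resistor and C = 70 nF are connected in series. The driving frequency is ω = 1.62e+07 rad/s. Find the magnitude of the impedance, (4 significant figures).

6.361 Ω

X_C = 1/(ωC) = 0.8818 Ω
Z = 6.300 − j0.8818 Ω
|Z| = √(6.300² + 0.8818²) = 6.361 Ω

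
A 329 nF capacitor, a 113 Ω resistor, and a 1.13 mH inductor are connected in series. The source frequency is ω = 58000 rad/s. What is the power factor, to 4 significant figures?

0.9933

X_L = ωL = 65.54 Ω
X_C = 1/(ωC) = 52.41 Ω
Net reactance X = X_L − X_C = 13.13 Ω
Z = 113.0 + j13.13 Ω
|Z| = √(113.0² + 13.13²) = 113.8 Ω
∠Z = arctan(13.13/113.0) = 6.630°
cos φ = cos(6.630°) = 0.9933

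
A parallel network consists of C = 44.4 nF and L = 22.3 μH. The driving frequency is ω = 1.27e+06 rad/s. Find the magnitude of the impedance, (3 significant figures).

X_L = ωL = 28.3 Ω
X_C = 1/(ωC) = 17.7 Ω
Parallel: admittances add. Y = 1/(jωL) + jωC
Y = (0 + j0.0211) S
|Y| = 0.0211 S → |Z| = 1/|Y| = 47.4 Ω, ∠Z = −∠Y = -90.0°

47.4 Ω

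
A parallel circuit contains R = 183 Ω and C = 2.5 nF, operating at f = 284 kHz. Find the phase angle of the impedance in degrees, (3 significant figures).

ω = 2πf = 1.784e+06 rad/s
X_C = 1/(ωC) = 224 Ω
Parallel: admittances add. Y = 1/R + jωC
Y = (0.00546 + j0.00446) S
|Y| = 0.00705 S → |Z| = 1/|Y| = 142 Ω, ∠Z = −∠Y = -39.2°

-39.2°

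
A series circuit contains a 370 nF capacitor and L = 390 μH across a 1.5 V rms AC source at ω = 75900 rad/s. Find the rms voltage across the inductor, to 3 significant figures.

X_L = ωL = 29.6 Ω
X_C = 1/(ωC) = 35.6 Ω
Net reactance X = X_L − X_C = -6.01 Ω
Z = − j6.01 Ω
|Z| = √(0² + 6.01²) = 6.01 Ω
I = V/|Z| = 250 mA
V_L = I·|Z_L| = 0.250 × 29.6 = 7.39 V

7.39 V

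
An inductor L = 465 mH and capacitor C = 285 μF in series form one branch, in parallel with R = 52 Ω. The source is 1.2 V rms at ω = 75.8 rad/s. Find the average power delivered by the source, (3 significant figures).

27.7 mW

X_L = ωL = 35.2 Ω
X_C = 1/(ωC) = 46.3 Ω
Branch 1: Z₁ = R = 52.0 Ω
Branch 2 (series LC): Z₂ = j(X_L − X_C) = −j11.0 Ω
Parallel: Z = Z₁Z₂/(Z₁+Z₂), |Z| = 10.8 Ω, ∠Z = -78.0°
I = V/|Z| = 111 mA
P = VI cos φ = 1.2 × 0.111 × cos(-78.0°) = 27.7 mW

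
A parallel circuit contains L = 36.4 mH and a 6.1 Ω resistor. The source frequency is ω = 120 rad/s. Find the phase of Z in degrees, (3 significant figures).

X_L = ωL = 4.37 Ω
Parallel: admittances add. Y = 1/R + 1/(jωL)
Y = (0.164 − j0.229) S
|Y| = 0.282 S → |Z| = 1/|Y| = 3.55 Ω, ∠Z = −∠Y = 54.4°

54.4°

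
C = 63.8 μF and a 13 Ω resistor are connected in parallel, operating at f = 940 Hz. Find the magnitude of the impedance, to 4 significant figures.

ω = 2πf = 5906 rad/s
X_C = 1/(ωC) = 2.654 Ω
Parallel: admittances add. Y = 1/R + jωC
Y = (0.07692 + j0.3768) S
|Y| = 0.3846 S → |Z| = 1/|Y| = 2.600 Ω, ∠Z = −∠Y = -78.46°

2.600 Ω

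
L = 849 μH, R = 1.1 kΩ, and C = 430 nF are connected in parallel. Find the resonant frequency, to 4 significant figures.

ω₀ = 1/√(LC) = 1/√(0.000849 × 4.3e-07) = 52340 rad/s
f₀ = ω₀/(2π) = 8.330 kHz

8.330 kHz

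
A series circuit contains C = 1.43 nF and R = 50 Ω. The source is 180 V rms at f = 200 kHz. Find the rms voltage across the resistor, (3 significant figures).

16.1 V

ω = 2πf = 1.257e+06 rad/s
X_C = 1/(ωC) = 556 Ω
Z = 50.0 − j556 Ω
|Z| = √(50.0² + 556²) = 559 Ω
I = V/|Z| = 322 mA
V_R = I·|Z_R| = 0.322 × 50.0 = 16.1 V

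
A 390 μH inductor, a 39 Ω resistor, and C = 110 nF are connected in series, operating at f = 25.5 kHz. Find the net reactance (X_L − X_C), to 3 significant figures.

5.75 Ω

ω = 2πf = 160200 rad/s
X_L = ωL = 62.5 Ω
X_C = 1/(ωC) = 56.7 Ω
X = 62.5 − 56.7 = 5.75 Ω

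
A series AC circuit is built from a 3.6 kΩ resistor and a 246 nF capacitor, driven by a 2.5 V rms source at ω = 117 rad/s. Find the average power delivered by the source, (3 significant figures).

X_C = 1/(ωC) = 34700 Ω
Z = 3600 − j34700 Ω
|Z| = √(3600² + 34700²) = 34900 Ω
∠Z = arctan(-34700/3600) = -84.1°
I = V/|Z| = 71.6 μA
P = VI cos φ = 2.5 × 7.16e-05 × cos(-84.1°) = 18.4 μW

18.4 μW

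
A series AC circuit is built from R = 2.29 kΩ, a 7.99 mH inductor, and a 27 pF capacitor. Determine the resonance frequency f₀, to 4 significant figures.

342.7 kHz

ω₀ = 1/√(LC) = 1/√(0.00799 × 2.7e-11) = 2.153e+06 rad/s
f₀ = ω₀/(2π) = 342.7 kHz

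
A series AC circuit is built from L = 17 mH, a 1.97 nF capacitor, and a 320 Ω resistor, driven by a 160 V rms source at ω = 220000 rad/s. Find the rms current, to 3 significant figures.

109 mA

X_L = ωL = 3740 Ω
X_C = 1/(ωC) = 2310 Ω
Net reactance X = X_L − X_C = 1430 Ω
Z = 320 + j1430 Ω
|Z| = √(320² + 1430²) = 1470 Ω
I = V/|Z| = 160/1470 = 109 mA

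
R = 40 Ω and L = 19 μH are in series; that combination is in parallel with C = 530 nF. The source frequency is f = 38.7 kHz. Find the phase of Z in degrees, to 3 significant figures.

-78.9°

ω = 2πf = 243200 rad/s
X_L = ωL = 4.62 Ω
X_C = 1/(ωC) = 7.76 Ω
Branch 1 (R+jX_L): Z₁ = 40.0 + j4.62 Ω, |Z₁| = 40.3 Ω
Branch 2 (−jX_C): Z₂ = −j7.76 Ω
Parallel: Z = Z₁Z₂/(Z₁+Z₂), |Z| = 7.79 Ω, ∠Z = -78.9°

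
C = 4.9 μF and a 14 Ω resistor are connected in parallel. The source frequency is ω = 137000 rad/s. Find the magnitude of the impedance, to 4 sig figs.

1.481 Ω

X_C = 1/(ωC) = 1.490 Ω
Parallel: admittances add. Y = 1/R + jωC
Y = (0.07143 + j0.6713) S
|Y| = 0.6751 S → |Z| = 1/|Y| = 1.481 Ω, ∠Z = −∠Y = -83.93°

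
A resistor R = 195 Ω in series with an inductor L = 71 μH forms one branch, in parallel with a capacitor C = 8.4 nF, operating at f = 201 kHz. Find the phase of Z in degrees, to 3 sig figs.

-64.0°

ω = 2πf = 1.263e+06 rad/s
X_L = ωL = 89.7 Ω
X_C = 1/(ωC) = 94.3 Ω
Branch 1 (R+jX_L): Z₁ = 195 + j89.7 Ω, |Z₁| = 215 Ω
Branch 2 (−jX_C): Z₂ = −j94.3 Ω
Parallel: Z = Z₁Z₂/(Z₁+Z₂), |Z| = 104 Ω, ∠Z = -64.0°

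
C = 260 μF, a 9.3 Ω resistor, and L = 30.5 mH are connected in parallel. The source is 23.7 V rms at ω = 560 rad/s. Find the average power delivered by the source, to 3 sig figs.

60.4 W

X_L = ωL = 17.1 Ω
X_C = 1/(ωC) = 6.87 Ω
Parallel: admittances add. Y = 1/R + 1/(jωL) + jωC
Y = (0.108 + j0.0871) S
|Y| = 0.138 S → |Z| = 1/|Y| = 7.23 Ω, ∠Z = −∠Y = -39.0°
I = V/|Z| = 3.28 A
P = VI cos φ = 23.7 × 3.28 × cos(-39.0°) = 60.4 W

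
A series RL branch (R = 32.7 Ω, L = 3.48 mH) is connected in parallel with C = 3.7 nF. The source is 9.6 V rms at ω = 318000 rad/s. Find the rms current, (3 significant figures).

X_L = ωL = 1110 Ω
X_C = 1/(ωC) = 850 Ω
Branch 1 (R+jX_L): Z₁ = 32.7 + j1110 Ω, |Z₁| = 1110 Ω
Branch 2 (−jX_C): Z₂ = −j850 Ω
Parallel: Z = Z₁Z₂/(Z₁+Z₂), |Z| = 3640 Ω, ∠Z = -84.4°
I = V/|Z| = 9.6/3640 = 2.64 mA

2.64 mA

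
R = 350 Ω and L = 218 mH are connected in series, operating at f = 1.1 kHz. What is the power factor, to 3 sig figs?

ω = 2πf = 6912 rad/s
X_L = ωL = 1510 Ω
Z = 350 + j1510 Ω
|Z| = √(350² + 1510²) = 1550 Ω
∠Z = arctan(1510/350) = 76.9°
cos φ = cos(76.9°) = 0.226

0.226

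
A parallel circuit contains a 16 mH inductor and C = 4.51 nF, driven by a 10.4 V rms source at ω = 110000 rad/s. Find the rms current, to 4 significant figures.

X_L = ωL = 1760 Ω
X_C = 1/(ωC) = 2016 Ω
Parallel: admittances add. Y = 1/(jωL) + jωC
Y = (0 − j7.208e-05) S
|Y| = 7.208e-05 S → |Z| = 1/|Y| = 13870 Ω, ∠Z = −∠Y = 90.00°
I = V/|Z| = 10.4/13870 = 749.7 μA

749.7 μA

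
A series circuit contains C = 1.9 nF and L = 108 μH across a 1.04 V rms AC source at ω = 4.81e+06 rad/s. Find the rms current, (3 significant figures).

2.54 mA

X_L = ωL = 519 Ω
X_C = 1/(ωC) = 109 Ω
Net reactance X = X_L − X_C = 410 Ω
Z = j410 Ω
|Z| = √(0² + 410²) = 410 Ω
I = V/|Z| = 1.04/410 = 2.54 mA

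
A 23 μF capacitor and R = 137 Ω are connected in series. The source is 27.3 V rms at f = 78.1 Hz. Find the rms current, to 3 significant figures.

ω = 2πf = 490.7 rad/s
X_C = 1/(ωC) = 88.6 Ω
Z = 137 − j88.6 Ω
|Z| = √(137² + 88.6²) = 163 Ω
I = V/|Z| = 27.3/163 = 167 mA

167 mA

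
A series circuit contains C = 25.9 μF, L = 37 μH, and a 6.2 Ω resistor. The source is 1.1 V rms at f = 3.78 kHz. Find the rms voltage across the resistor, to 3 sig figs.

1.09 V

ω = 2πf = 23750 rad/s
X_L = ωL = 0.879 Ω
X_C = 1/(ωC) = 1.63 Ω
Net reactance X = X_L − X_C = -0.747 Ω
Z = 6.20 − j0.747 Ω
|Z| = √(6.20² + 0.747²) = 6.24 Ω
I = V/|Z| = 176 mA
V_R = I·|Z_R| = 0.176 × 6.20 = 1.09 V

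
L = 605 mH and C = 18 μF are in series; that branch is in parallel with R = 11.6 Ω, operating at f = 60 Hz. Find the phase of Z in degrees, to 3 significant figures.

8.18°

ω = 2πf = 377.0 rad/s
X_L = ωL = 228 Ω
X_C = 1/(ωC) = 147 Ω
Branch 1: Z₁ = R = 11.6 Ω
Branch 2 (series LC): Z₂ = j(X_L − X_C) = j80.7 Ω
Parallel: Z = Z₁Z₂/(Z₁+Z₂), |Z| = 11.5 Ω, ∠Z = 8.18°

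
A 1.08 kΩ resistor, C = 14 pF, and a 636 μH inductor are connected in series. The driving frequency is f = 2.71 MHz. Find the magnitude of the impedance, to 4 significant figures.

ω = 2πf = 1.703e+07 rad/s
X_L = ωL = 10830 Ω
X_C = 1/(ωC) = 4195 Ω
Net reactance X = X_L − X_C = 6635 Ω
Z = 1080 + j6635 Ω
|Z| = √(1080² + 6635²) = 6722 Ω

6722 Ω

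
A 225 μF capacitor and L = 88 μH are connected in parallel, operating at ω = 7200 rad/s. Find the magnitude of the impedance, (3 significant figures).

X_L = ωL = 0.634 Ω
X_C = 1/(ωC) = 0.617 Ω
Parallel: admittances add. Y = 1/(jωL) + jωC
Y = (0 + j0.0417) S
|Y| = 0.0417 S → |Z| = 1/|Y| = 24.0 Ω, ∠Z = −∠Y = -90.0°

24.0 Ω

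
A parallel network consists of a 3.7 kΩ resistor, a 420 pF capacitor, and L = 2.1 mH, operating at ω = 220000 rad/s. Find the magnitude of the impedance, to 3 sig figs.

479 Ω

X_L = ωL = 462 Ω
X_C = 1/(ωC) = 10800 Ω
Parallel: admittances add. Y = 1/R + 1/(jωL) + jωC
Y = (0.000270 − j0.00207) S
|Y| = 0.00209 S → |Z| = 1/|Y| = 479 Ω, ∠Z = −∠Y = 82.6°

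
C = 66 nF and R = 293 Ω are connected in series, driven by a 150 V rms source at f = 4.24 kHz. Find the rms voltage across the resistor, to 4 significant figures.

68.70 V

ω = 2πf = 26640 rad/s
X_C = 1/(ωC) = 568.7 Ω
Z = 293.0 − j568.7 Ω
|Z| = √(293.0² + 568.7²) = 639.8 Ω
I = V/|Z| = 234.5 mA
V_R = I·|Z_R| = 0.2345 × 293.0 = 68.70 V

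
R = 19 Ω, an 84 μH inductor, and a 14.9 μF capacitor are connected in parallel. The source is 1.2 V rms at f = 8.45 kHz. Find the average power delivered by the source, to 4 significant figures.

ω = 2πf = 53090 rad/s
X_L = ωL = 4.460 Ω
X_C = 1/(ωC) = 1.264 Ω
Parallel: admittances add. Y = 1/R + 1/(jωL) + jωC
Y = (0.05263 + j0.5669) S
|Y| = 0.5693 S → |Z| = 1/|Y| = 1.757 Ω, ∠Z = −∠Y = -84.70°
I = V/|Z| = 683.2 mA
P = VI cos φ = 1.2 × 0.6832 × cos(-84.70°) = 75.79 mW

75.79 mW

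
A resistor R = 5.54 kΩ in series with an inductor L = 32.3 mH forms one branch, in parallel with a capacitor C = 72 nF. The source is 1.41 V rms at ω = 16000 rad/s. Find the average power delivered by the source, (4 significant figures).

X_L = ωL = 516.8 Ω
X_C = 1/(ωC) = 868.1 Ω
Branch 1 (R+jX_L): Z₁ = 5540 + j516.8 Ω, |Z₁| = 5564 Ω
Branch 2 (−jX_C): Z₂ = −j868.1 Ω
Parallel: Z = Z₁Z₂/(Z₁+Z₂), |Z| = 870.1 Ω, ∠Z = -81.04°
I = V/|Z| = 1.621 mA
P = VI cos φ = 1.41 × 0.001621 × cos(-81.04°) = 355.8 μW

355.8 μW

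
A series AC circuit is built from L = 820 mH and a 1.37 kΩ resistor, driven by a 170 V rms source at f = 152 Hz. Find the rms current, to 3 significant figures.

ω = 2πf = 955.0 rad/s
X_L = ωL = 783 Ω
Z = 1370 + j783 Ω
|Z| = √(1370² + 783²) = 1580 Ω
I = V/|Z| = 170/1580 = 108 mA

108 mA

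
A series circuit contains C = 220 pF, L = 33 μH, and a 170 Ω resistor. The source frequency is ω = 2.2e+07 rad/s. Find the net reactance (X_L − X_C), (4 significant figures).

X_L = ωL = 726.0 Ω
X_C = 1/(ωC) = 206.6 Ω
X = 726.0 − 206.6 = 519.4 Ω

519.4 Ω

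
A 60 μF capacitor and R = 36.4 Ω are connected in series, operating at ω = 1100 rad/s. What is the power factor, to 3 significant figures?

X_C = 1/(ωC) = 15.2 Ω
Z = 36.4 − j15.2 Ω
|Z| = √(36.4² + 15.2²) = 39.4 Ω
∠Z = arctan(-15.2/36.4) = -22.6°
cos φ = cos(-22.6°) = 0.923

0.923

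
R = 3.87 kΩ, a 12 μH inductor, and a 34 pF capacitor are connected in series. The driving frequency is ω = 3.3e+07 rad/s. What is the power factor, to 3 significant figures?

X_L = ωL = 396 Ω
X_C = 1/(ωC) = 891 Ω
Net reactance X = X_L − X_C = -495 Ω
Z = 3870 − j495 Ω
|Z| = √(3870² + 495²) = 3900 Ω
∠Z = arctan(-495/3870) = -7.29°
cos φ = cos(-7.29°) = 0.992

0.992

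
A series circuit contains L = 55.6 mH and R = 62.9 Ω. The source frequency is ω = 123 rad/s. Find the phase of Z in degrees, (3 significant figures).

X_L = ωL = 6.84 Ω
Z = 62.9 + j6.84 Ω
|Z| = √(62.9² + 6.84²) = 63.3 Ω
∠Z = arctan(6.84/62.9) = 6.21°

6.21°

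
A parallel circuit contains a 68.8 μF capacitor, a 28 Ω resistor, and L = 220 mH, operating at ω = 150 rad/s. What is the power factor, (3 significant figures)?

X_L = ωL = 33.0 Ω
X_C = 1/(ωC) = 96.9 Ω
Parallel: admittances add. Y = 1/R + 1/(jωL) + jωC
Y = (0.0357 − j0.0200) S
|Y| = 0.0409 S → |Z| = 1/|Y| = 24.4 Ω, ∠Z = −∠Y = 29.2°
cos φ = cos(29.2°) = 0.873

0.873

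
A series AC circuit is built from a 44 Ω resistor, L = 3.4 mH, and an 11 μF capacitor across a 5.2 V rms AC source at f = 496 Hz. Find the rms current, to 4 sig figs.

108.9 mA

ω = 2πf = 3116 rad/s
X_L = ωL = 10.60 Ω
X_C = 1/(ωC) = 29.17 Ω
Net reactance X = X_L − X_C = -18.57 Ω
Z = 44.00 − j18.57 Ω
|Z| = √(44.00² + 18.57²) = 47.76 Ω
I = V/|Z| = 5.2/47.76 = 108.9 mA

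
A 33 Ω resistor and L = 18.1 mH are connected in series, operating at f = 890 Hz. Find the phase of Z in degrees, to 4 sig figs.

71.94°

ω = 2πf = 5592 rad/s
X_L = ωL = 101.2 Ω
Z = 33.00 + j101.2 Ω
|Z| = √(33.00² + 101.2²) = 106.5 Ω
∠Z = arctan(101.2/33.00) = 71.94°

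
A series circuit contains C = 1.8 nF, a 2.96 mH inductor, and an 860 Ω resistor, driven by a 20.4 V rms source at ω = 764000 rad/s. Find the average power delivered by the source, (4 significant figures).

115.7 mW

X_L = ωL = 2261 Ω
X_C = 1/(ωC) = 727.2 Ω
Net reactance X = X_L − X_C = 1534 Ω
Z = 860.0 + j1534 Ω
|Z| = √(860.0² + 1534²) = 1759 Ω
∠Z = arctan(1534/860.0) = 60.73°
I = V/|Z| = 11.60 mA
P = VI cos φ = 20.4 × 0.01160 × cos(60.73°) = 115.7 mW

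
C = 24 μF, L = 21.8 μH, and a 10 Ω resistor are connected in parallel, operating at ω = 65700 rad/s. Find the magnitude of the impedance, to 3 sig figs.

X_L = ωL = 1.43 Ω
X_C = 1/(ωC) = 0.634 Ω
Parallel: admittances add. Y = 1/R + 1/(jωL) + jωC
Y = (0.100 + j0.879) S
|Y| = 0.884 S → |Z| = 1/|Y| = 1.13 Ω, ∠Z = −∠Y = -83.5°

1.13 Ω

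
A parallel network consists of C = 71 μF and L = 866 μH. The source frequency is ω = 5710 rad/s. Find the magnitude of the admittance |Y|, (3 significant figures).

X_L = ωL = 4.94 Ω
X_C = 1/(ωC) = 2.47 Ω
Parallel: admittances add. Y = 1/(jωL) + jωC
Y = (0 + j0.203) S
|Y| = 0.203 S → |Z| = 1/|Y| = 4.92 Ω, ∠Z = −∠Y = -90.0°

203 mS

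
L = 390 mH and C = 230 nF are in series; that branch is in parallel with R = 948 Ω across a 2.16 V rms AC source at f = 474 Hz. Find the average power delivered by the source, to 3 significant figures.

ω = 2πf = 2978 rad/s
X_L = ωL = 1160 Ω
X_C = 1/(ωC) = 1460 Ω
Branch 1: Z₁ = R = 948 Ω
Branch 2 (series LC): Z₂ = j(X_L − X_C) = −j298 Ω
Parallel: Z = Z₁Z₂/(Z₁+Z₂), |Z| = 285 Ω, ∠Z = -72.5°
I = V/|Z| = 7.59 mA
P = VI cos φ = 2.16 × 0.00759 × cos(-72.5°) = 4.92 mW

4.92 mW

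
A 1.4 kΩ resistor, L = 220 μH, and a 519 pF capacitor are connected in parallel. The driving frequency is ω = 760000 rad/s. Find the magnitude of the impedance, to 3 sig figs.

178 Ω

X_L = ωL = 167 Ω
X_C = 1/(ωC) = 2540 Ω
Parallel: admittances add. Y = 1/R + 1/(jωL) + jωC
Y = (0.000714 − j0.00559) S
|Y| = 0.00563 S → |Z| = 1/|Y| = 178 Ω, ∠Z = −∠Y = 82.7°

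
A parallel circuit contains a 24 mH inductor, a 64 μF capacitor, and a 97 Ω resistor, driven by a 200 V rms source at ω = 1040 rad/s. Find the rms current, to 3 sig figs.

X_L = ωL = 25.0 Ω
X_C = 1/(ωC) = 15.0 Ω
Parallel: admittances add. Y = 1/R + 1/(jωL) + jωC
Y = (0.0103 + j0.0265) S
|Y| = 0.0284 S → |Z| = 1/|Y| = 35.2 Ω, ∠Z = −∠Y = -68.7°
I = V/|Z| = 200/35.2 = 5.69 A

5.69 A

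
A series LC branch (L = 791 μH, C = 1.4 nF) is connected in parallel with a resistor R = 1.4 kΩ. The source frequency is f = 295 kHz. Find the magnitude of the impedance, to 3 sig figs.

856 Ω

ω = 2πf = 1.854e+06 rad/s
X_L = ωL = 1470 Ω
X_C = 1/(ωC) = 385 Ω
Branch 1: Z₁ = R = 1400 Ω
Branch 2 (series LC): Z₂ = j(X_L − X_C) = j1080 Ω
Parallel: Z = Z₁Z₂/(Z₁+Z₂), |Z| = 856 Ω, ∠Z = 52.3°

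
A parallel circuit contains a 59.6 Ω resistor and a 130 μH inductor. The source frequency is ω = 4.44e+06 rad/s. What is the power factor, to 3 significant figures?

X_L = ωL = 577 Ω
Parallel: admittances add. Y = 1/R + 1/(jωL)
Y = (0.0168 − j0.00173) S
|Y| = 0.0169 S → |Z| = 1/|Y| = 59.3 Ω, ∠Z = −∠Y = 5.90°
cos φ = cos(5.90°) = 0.995

0.995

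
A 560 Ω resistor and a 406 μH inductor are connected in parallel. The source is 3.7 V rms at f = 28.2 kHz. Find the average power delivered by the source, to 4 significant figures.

ω = 2πf = 177200 rad/s
X_L = ωL = 71.94 Ω
Parallel: admittances add. Y = 1/R + 1/(jωL)
Y = (0.001786 − j0.01390) S
|Y| = 0.01402 S → |Z| = 1/|Y| = 71.35 Ω, ∠Z = −∠Y = 82.68°
I = V/|Z| = 51.86 mA
P = VI cos φ = 3.7 × 0.05186 × cos(82.68°) = 24.45 mW

24.45 mW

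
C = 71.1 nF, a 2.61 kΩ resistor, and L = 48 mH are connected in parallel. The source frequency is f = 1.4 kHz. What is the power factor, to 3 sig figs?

ω = 2πf = 8796 rad/s
X_L = ωL = 422 Ω
X_C = 1/(ωC) = 1600 Ω
Parallel: admittances add. Y = 1/R + 1/(jωL) + jωC
Y = (0.000383 − j0.00174) S
|Y| = 0.00178 S → |Z| = 1/|Y| = 560 Ω, ∠Z = −∠Y = 77.6°
cos φ = cos(77.6°) = 0.215

0.215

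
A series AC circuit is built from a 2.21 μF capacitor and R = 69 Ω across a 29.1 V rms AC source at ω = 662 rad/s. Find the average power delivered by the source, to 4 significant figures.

X_C = 1/(ωC) = 683.5 Ω
Z = 69.00 − j683.5 Ω
|Z| = √(69.00² + 683.5²) = 687.0 Ω
∠Z = arctan(-683.5/69.00) = -84.24°
I = V/|Z| = 42.36 mA
P = VI cos φ = 29.1 × 0.04236 × cos(-84.24°) = 123.8 mW

123.8 mW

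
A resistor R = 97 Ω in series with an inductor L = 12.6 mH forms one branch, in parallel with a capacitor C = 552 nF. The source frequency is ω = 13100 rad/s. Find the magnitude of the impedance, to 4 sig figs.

X_L = ωL = 165.1 Ω
X_C = 1/(ωC) = 138.3 Ω
Branch 1 (R+jX_L): Z₁ = 97.00 + j165.1 Ω, |Z₁| = 191.5 Ω
Branch 2 (−jX_C): Z₂ = −j138.3 Ω
Parallel: Z = Z₁Z₂/(Z₁+Z₂), |Z| = 263.1 Ω, ∠Z = -45.87°

263.1 Ω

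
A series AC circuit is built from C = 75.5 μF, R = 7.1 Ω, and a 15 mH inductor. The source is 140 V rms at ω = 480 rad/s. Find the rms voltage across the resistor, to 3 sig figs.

X_L = ωL = 7.20 Ω
X_C = 1/(ωC) = 27.6 Ω
Net reactance X = X_L − X_C = -20.4 Ω
Z = 7.10 − j20.4 Ω
|Z| = √(7.10² + 20.4²) = 21.6 Ω
I = V/|Z| = 6.48 A
V_R = I·|Z_R| = 6.48 × 7.10 = 46.0 V

46.0 V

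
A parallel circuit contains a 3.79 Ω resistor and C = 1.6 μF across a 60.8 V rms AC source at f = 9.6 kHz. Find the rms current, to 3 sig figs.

17.1 A

ω = 2πf = 60320 rad/s
X_C = 1/(ωC) = 10.4 Ω
Parallel: admittances add. Y = 1/R + jωC
Y = (0.264 + j0.0965) S
|Y| = 0.281 S → |Z| = 1/|Y| = 3.56 Ω, ∠Z = −∠Y = -20.1°
I = V/|Z| = 60.8/3.56 = 17.1 A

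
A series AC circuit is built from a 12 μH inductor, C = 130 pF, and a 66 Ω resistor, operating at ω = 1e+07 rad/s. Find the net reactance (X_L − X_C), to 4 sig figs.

X_L = ωL = 120.0 Ω
X_C = 1/(ωC) = 769.2 Ω
X = 120.0 − 769.2 = -649.2 Ω

-649.2 Ω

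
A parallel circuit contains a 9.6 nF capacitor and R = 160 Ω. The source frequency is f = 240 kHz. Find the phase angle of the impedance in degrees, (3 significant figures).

ω = 2πf = 1.508e+06 rad/s
X_C = 1/(ωC) = 69.1 Ω
Parallel: admittances add. Y = 1/R + jωC
Y = (0.00625 + j0.0145) S
|Y| = 0.0158 S → |Z| = 1/|Y| = 63.4 Ω, ∠Z = −∠Y = -66.6°

-66.6°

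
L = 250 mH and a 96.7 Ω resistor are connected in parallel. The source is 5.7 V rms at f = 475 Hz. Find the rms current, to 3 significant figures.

59.4 mA

ω = 2πf = 2985 rad/s
X_L = ωL = 746 Ω
Parallel: admittances add. Y = 1/R + 1/(jωL)
Y = (0.0103 − j0.00134) S
|Y| = 0.0104 S → |Z| = 1/|Y| = 95.9 Ω, ∠Z = −∠Y = 7.38°
I = V/|Z| = 5.7/95.9 = 59.4 mA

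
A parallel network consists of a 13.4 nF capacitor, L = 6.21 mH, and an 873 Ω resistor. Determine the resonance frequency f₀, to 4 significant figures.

ω₀ = 1/√(LC) = 1/√(0.00621 × 1.34e-08) = 109600 rad/s
f₀ = ω₀/(2π) = 17.45 kHz

17.45 kHz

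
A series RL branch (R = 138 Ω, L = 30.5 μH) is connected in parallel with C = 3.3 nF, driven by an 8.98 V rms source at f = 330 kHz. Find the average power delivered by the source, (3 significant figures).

483 mW

ω = 2πf = 2.073e+06 rad/s
X_L = ωL = 63.2 Ω
X_C = 1/(ωC) = 146 Ω
Branch 1 (R+jX_L): Z₁ = 138 + j63.2 Ω, |Z₁| = 152 Ω
Branch 2 (−jX_C): Z₂ = −j146 Ω
Parallel: Z = Z₁Z₂/(Z₁+Z₂), |Z| = 138 Ω, ∠Z = -34.4°
I = V/|Z| = 65.2 mA
P = VI cos φ = 8.98 × 0.0652 × cos(-34.4°) = 483 mW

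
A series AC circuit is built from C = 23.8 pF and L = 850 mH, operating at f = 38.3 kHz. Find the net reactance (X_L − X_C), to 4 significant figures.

ω = 2πf = 240600 rad/s
X_L = ωL = 204500 Ω
X_C = 1/(ωC) = 174600 Ω
X = 204500 − 174600 = 29950 Ω

29950 Ω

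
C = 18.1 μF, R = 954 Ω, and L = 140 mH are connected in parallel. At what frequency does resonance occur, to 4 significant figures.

99.98 Hz

ω₀ = 1/√(LC) = 1/√(0.14 × 1.81e-05) = 628.2 rad/s
f₀ = ω₀/(2π) = 99.98 Hz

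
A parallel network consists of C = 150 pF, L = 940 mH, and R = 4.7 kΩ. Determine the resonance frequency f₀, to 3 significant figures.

13.4 kHz

ω₀ = 1/√(LC) = 1/√(0.94 × 1.5e-10) = 84220 rad/s
f₀ = ω₀/(2π) = 13.4 kHz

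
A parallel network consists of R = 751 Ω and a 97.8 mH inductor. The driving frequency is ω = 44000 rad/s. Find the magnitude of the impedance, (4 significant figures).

739.8 Ω

X_L = ωL = 4303 Ω
Parallel: admittances add. Y = 1/R + 1/(jωL)
Y = (0.001332 − j0.0002324) S
|Y| = 0.001352 S → |Z| = 1/|Y| = 739.8 Ω, ∠Z = −∠Y = 9.900°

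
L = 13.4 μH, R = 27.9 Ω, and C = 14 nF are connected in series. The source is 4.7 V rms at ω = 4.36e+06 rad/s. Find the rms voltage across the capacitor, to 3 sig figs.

X_L = ωL = 58.4 Ω
X_C = 1/(ωC) = 16.4 Ω
Net reactance X = X_L − X_C = 42.0 Ω
Z = 27.9 + j42.0 Ω
|Z| = √(27.9² + 42.0²) = 50.5 Ω
I = V/|Z| = 93.1 mA
V_C = I·|Z_C| = 0.0931 × 16.4 = 1.53 V

1.53 V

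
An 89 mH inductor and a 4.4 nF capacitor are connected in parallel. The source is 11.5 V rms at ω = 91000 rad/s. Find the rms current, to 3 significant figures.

3.18 mA

X_L = ωL = 8100 Ω
X_C = 1/(ωC) = 2500 Ω
Parallel: admittances add. Y = 1/(jωL) + jωC
Y = (0 + j0.000277) S
|Y| = 0.000277 S → |Z| = 1/|Y| = 3610 Ω, ∠Z = −∠Y = -90.0°
I = V/|Z| = 11.5/3610 = 3.18 mA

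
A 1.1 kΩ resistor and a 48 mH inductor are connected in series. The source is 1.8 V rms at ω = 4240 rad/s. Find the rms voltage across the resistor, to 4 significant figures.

1.770 V

X_L = ωL = 203.5 Ω
Z = 1100 + j203.5 Ω
|Z| = √(1100² + 203.5²) = 1119 Ω
I = V/|Z| = 1.609 mA
V_R = I·|Z_R| = 0.001609 × 1100 = 1.770 V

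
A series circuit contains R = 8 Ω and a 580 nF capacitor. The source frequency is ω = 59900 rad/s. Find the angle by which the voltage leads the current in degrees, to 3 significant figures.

-74.5°

X_C = 1/(ωC) = 28.8 Ω
Z = 8.00 − j28.8 Ω
|Z| = √(8.00² + 28.8²) = 29.9 Ω
∠Z = arctan(-28.8/8.00) = -74.5°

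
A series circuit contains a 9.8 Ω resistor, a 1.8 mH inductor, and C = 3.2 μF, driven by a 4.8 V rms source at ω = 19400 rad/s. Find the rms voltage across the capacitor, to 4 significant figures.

X_L = ωL = 34.92 Ω
X_C = 1/(ωC) = 16.11 Ω
Net reactance X = X_L − X_C = 18.81 Ω
Z = 9.800 + j18.81 Ω
|Z| = √(9.800² + 18.81²) = 21.21 Ω
I = V/|Z| = 226.3 mA
V_C = I·|Z_C| = 0.2263 × 16.11 = 3.645 V

3.645 V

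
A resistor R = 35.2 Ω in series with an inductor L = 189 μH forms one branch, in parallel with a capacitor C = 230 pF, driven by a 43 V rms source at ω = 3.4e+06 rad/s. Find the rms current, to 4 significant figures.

33.29 mA

X_L = ωL = 642.6 Ω
X_C = 1/(ωC) = 1279 Ω
Branch 1 (R+jX_L): Z₁ = 35.20 + j642.6 Ω, |Z₁| = 643.6 Ω
Branch 2 (−jX_C): Z₂ = −j1279 Ω
Parallel: Z = Z₁Z₂/(Z₁+Z₂), |Z| = 1292 Ω, ∠Z = 83.70°
I = V/|Z| = 43/1292 = 33.29 mA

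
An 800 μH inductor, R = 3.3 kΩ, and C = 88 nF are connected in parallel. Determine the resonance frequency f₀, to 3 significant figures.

19.0 kHz

ω₀ = 1/√(LC) = 1/√(0.0008 × 8.8e-08) = 119200 rad/s
f₀ = ω₀/(2π) = 19.0 kHz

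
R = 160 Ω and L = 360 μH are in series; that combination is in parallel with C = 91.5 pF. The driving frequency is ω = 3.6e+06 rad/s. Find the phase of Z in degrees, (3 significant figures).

X_L = ωL = 1300 Ω
X_C = 1/(ωC) = 3040 Ω
Branch 1 (R+jX_L): Z₁ = 160 + j1300 Ω, |Z₁| = 1310 Ω
Branch 2 (−jX_C): Z₂ = −j3040 Ω
Parallel: Z = Z₁Z₂/(Z₁+Z₂), |Z| = 2270 Ω, ∠Z = 77.7°

77.7°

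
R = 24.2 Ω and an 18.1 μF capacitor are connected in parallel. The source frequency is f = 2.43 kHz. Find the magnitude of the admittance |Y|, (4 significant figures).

279.4 mS

ω = 2πf = 15270 rad/s
X_C = 1/(ωC) = 3.619 Ω
Parallel: admittances add. Y = 1/R + jωC
Y = (0.04132 + j0.2764) S
|Y| = 0.2794 S → |Z| = 1/|Y| = 3.579 Ω, ∠Z = −∠Y = -81.50°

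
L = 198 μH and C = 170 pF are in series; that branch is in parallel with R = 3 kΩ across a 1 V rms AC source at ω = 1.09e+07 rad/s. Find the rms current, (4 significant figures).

X_L = ωL = 2158 Ω
X_C = 1/(ωC) = 539.7 Ω
Branch 1: Z₁ = R = 3000 Ω
Branch 2 (series LC): Z₂ = j(X_L − X_C) = j1619 Ω
Parallel: Z = Z₁Z₂/(Z₁+Z₂), |Z| = 1424 Ω, ∠Z = 61.65°
I = V/|Z| = 1/1424 = 702.0 μA

702.0 μA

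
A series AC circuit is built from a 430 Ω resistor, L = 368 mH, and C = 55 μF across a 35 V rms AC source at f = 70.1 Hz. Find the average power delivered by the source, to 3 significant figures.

ω = 2πf = 440.5 rad/s
X_L = ωL = 162 Ω
X_C = 1/(ωC) = 41.3 Ω
Net reactance X = X_L − X_C = 121 Ω
Z = 430 + j121 Ω
|Z| = √(430² + 121²) = 447 Ω
∠Z = arctan(121/430) = 15.7°
I = V/|Z| = 78.4 mA
P = VI cos φ = 35 × 0.0784 × cos(15.7°) = 2.64 W

2.64 W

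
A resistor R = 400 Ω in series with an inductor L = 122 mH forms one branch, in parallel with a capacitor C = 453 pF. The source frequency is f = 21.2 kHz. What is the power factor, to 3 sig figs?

0.795

ω = 2πf = 133200 rad/s
X_L = ωL = 16300 Ω
X_C = 1/(ωC) = 16600 Ω
Branch 1 (R+jX_L): Z₁ = 400 + j16300 Ω, |Z₁| = 16300 Ω
Branch 2 (−jX_C): Z₂ = −j16600 Ω
Parallel: Z = Z₁Z₂/(Z₁+Z₂), |Z| = 525000 Ω, ∠Z = 37.4°
cos φ = cos(37.4°) = 0.795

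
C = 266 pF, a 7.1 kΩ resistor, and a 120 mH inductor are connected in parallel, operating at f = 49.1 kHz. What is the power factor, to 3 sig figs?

ω = 2πf = 308500 rad/s
X_L = ωL = 37000 Ω
X_C = 1/(ωC) = 12200 Ω
Parallel: admittances add. Y = 1/R + 1/(jωL) + jωC
Y = (0.000141 + j5.51e-05) S
|Y| = 0.000151 S → |Z| = 1/|Y| = 6610 Ω, ∠Z = −∠Y = -21.3°
cos φ = cos(-21.3°) = 0.931

0.931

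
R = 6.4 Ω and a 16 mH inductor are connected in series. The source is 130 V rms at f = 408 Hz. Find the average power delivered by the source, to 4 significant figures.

ω = 2πf = 2564 rad/s
X_L = ωL = 41.02 Ω
Z = 6.400 + j41.02 Ω
|Z| = √(6.400² + 41.02²) = 41.51 Ω
∠Z = arctan(41.02/6.400) = 81.13°
I = V/|Z| = 3.132 A
P = VI cos φ = 130 × 3.132 × cos(81.13°) = 62.76 W

62.76 W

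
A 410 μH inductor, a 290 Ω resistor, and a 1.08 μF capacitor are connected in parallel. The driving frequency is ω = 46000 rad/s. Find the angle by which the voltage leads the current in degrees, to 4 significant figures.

44.11°

X_L = ωL = 18.86 Ω
X_C = 1/(ωC) = 20.13 Ω
Parallel: admittances add. Y = 1/R + 1/(jωL) + jωC
Y = (0.003448 − j0.003342) S
|Y| = 0.004802 S → |Z| = 1/|Y| = 208.2 Ω, ∠Z = −∠Y = 44.11°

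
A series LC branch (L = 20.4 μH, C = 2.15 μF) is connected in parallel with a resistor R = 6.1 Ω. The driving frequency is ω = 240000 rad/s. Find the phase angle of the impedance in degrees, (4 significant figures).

64.13°

X_L = ωL = 4.896 Ω
X_C = 1/(ωC) = 1.938 Ω
Branch 1: Z₁ = R = 6.100 Ω
Branch 2 (series LC): Z₂ = j(X_L − X_C) = j2.958 Ω
Parallel: Z = Z₁Z₂/(Z₁+Z₂), |Z| = 2.662 Ω, ∠Z = 64.13°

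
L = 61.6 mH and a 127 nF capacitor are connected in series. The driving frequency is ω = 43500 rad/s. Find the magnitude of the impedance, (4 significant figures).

X_L = ωL = 2680 Ω
X_C = 1/(ωC) = 181.0 Ω
Net reactance X = X_L − X_C = 2499 Ω
Z = j2499 Ω
|Z| = √(0² + 2499²) = 2499 Ω

2499 Ω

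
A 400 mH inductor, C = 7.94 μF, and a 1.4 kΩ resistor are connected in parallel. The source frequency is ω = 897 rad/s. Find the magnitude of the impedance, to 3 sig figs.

228 Ω

X_L = ωL = 359 Ω
X_C = 1/(ωC) = 140 Ω
Parallel: admittances add. Y = 1/R + 1/(jωL) + jωC
Y = (0.000714 + j0.00434) S
|Y| = 0.00439 S → |Z| = 1/|Y| = 228 Ω, ∠Z = −∠Y = -80.6°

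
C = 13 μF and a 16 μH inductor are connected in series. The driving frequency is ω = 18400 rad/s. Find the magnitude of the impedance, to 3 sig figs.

X_L = ωL = 0.294 Ω
X_C = 1/(ωC) = 4.18 Ω
Net reactance X = X_L − X_C = -3.89 Ω
Z = − j3.89 Ω
|Z| = √(0² + 3.89²) = 3.89 Ω

3.89 Ω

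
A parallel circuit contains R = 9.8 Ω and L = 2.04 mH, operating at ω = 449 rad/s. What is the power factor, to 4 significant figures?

0.09306

X_L = ωL = 0.9160 Ω
Parallel: admittances add. Y = 1/R + 1/(jωL)
Y = (0.1020 − j1.092) S
|Y| = 1.097 S → |Z| = 1/|Y| = 0.9120 Ω, ∠Z = −∠Y = 84.66°
cos φ = cos(84.66°) = 0.09306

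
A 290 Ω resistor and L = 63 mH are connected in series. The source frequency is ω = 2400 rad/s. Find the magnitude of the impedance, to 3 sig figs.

X_L = ωL = 151 Ω
Z = 290 + j151 Ω
|Z| = √(290² + 151²) = 327 Ω

327 Ω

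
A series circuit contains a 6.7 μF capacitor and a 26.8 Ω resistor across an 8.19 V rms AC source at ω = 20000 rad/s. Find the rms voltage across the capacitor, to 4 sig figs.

X_C = 1/(ωC) = 7.463 Ω
Z = 26.80 − j7.463 Ω
|Z| = √(26.80² + 7.463²) = 27.82 Ω
I = V/|Z| = 294.4 mA
V_C = I·|Z_C| = 0.2944 × 7.463 = 2.197 V

2.197 V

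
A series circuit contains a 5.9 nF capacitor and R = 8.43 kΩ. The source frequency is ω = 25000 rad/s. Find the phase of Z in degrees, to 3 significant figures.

X_C = 1/(ωC) = 6780 Ω
Z = 8430 − j6780 Ω
|Z| = √(8430² + 6780²) = 10800 Ω
∠Z = arctan(-6780/8430) = -38.8°

-38.8°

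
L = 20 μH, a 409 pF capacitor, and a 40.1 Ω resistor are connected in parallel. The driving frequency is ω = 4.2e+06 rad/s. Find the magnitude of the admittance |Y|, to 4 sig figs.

X_L = ωL = 84.00 Ω
X_C = 1/(ωC) = 582.1 Ω
Parallel: admittances add. Y = 1/R + 1/(jωL) + jωC
Y = (0.02494 − j0.01019) S
|Y| = 0.02694 S → |Z| = 1/|Y| = 37.12 Ω, ∠Z = −∠Y = 22.22°

26.94 mS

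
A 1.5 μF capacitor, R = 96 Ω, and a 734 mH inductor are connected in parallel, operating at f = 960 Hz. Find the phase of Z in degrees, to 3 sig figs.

-40.3°

ω = 2πf = 6032 rad/s
X_L = ωL = 4430 Ω
X_C = 1/(ωC) = 111 Ω
Parallel: admittances add. Y = 1/R + 1/(jωL) + jωC
Y = (0.0104 + j0.00882) S
|Y| = 0.0137 S → |Z| = 1/|Y| = 73.3 Ω, ∠Z = −∠Y = -40.3°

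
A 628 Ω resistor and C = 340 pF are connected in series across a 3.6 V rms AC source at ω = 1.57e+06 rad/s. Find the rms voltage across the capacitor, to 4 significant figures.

X_C = 1/(ωC) = 1873 Ω
Z = 628.0 − j1873 Ω
|Z| = √(628.0² + 1873²) = 1976 Ω
I = V/|Z| = 1.822 mA
V_C = I·|Z_C| = 0.001822 × 1873 = 3.413 V

3.413 V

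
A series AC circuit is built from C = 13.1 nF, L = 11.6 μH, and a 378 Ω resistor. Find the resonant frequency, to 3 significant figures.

ω₀ = 1/√(LC) = 1/√(1.16e-05 × 1.31e-08) = 2.565e+06 rad/s
f₀ = ω₀/(2π) = 408 kHz

408 kHz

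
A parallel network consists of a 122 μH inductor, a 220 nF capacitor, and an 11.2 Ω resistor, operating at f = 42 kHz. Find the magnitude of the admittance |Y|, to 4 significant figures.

93.28 mS

ω = 2πf = 263900 rad/s
X_L = ωL = 32.20 Ω
X_C = 1/(ωC) = 17.22 Ω
Parallel: admittances add. Y = 1/R + 1/(jωL) + jωC
Y = (0.08929 + j0.02700) S
|Y| = 0.09328 S → |Z| = 1/|Y| = 10.72 Ω, ∠Z = −∠Y = -16.82°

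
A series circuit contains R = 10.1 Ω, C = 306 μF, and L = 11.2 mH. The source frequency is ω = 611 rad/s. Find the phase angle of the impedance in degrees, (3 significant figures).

8.42°

X_L = ωL = 6.84 Ω
X_C = 1/(ωC) = 5.35 Ω
Net reactance X = X_L − X_C = 1.49 Ω
Z = 10.1 + j1.49 Ω
|Z| = √(10.1² + 1.49²) = 10.2 Ω
∠Z = arctan(1.49/10.1) = 8.42°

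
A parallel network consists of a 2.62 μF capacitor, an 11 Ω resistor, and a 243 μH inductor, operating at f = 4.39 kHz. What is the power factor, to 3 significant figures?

0.763

ω = 2πf = 27580 rad/s
X_L = ωL = 6.70 Ω
X_C = 1/(ωC) = 13.8 Ω
Parallel: admittances add. Y = 1/R + 1/(jωL) + jωC
Y = (0.0909 − j0.0769) S
|Y| = 0.119 S → |Z| = 1/|Y| = 8.40 Ω, ∠Z = −∠Y = 40.2°
cos φ = cos(40.2°) = 0.763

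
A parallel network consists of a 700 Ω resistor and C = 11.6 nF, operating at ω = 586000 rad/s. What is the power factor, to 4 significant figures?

X_C = 1/(ωC) = 147.1 Ω
Parallel: admittances add. Y = 1/R + jωC
Y = (0.001429 + j0.006798) S
|Y| = 0.006946 S → |Z| = 1/|Y| = 144.0 Ω, ∠Z = −∠Y = -78.13°
cos φ = cos(-78.13°) = 0.2057

0.2057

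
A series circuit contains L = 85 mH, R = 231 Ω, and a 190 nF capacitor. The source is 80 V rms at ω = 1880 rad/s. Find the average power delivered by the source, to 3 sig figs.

X_L = ωL = 160 Ω
X_C = 1/(ωC) = 2800 Ω
Net reactance X = X_L − X_C = -2640 Ω
Z = 231 − j2640 Ω
|Z| = √(231² + 2640²) = 2650 Ω
∠Z = arctan(-2640/231) = -85.0°
I = V/|Z| = 30.2 mA
P = VI cos φ = 80 × 0.0302 × cos(-85.0°) = 211 mW

211 mW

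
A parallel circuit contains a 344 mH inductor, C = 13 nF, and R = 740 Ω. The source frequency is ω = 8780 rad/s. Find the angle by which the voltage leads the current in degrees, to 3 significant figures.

9.12°

X_L = ωL = 3020 Ω
X_C = 1/(ωC) = 8760 Ω
Parallel: admittances add. Y = 1/R + 1/(jωL) + jωC
Y = (0.00135 − j0.000217) S
|Y| = 0.00137 S → |Z| = 1/|Y| = 731 Ω, ∠Z = −∠Y = 9.12°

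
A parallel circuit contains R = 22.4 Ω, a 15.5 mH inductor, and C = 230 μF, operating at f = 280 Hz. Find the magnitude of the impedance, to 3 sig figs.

ω = 2πf = 1759 rad/s
X_L = ωL = 27.3 Ω
X_C = 1/(ωC) = 2.47 Ω
Parallel: admittances add. Y = 1/R + 1/(jωL) + jωC
Y = (0.0446 + j0.368) S
|Y| = 0.371 S → |Z| = 1/|Y| = 2.70 Ω, ∠Z = −∠Y = -83.1°

2.70 Ω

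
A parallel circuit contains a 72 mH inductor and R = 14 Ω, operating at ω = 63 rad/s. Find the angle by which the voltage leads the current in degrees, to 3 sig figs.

72.0°

X_L = ωL = 4.54 Ω
Parallel: admittances add. Y = 1/R + 1/(jωL)
Y = (0.0714 − j0.220) S
|Y| = 0.232 S → |Z| = 1/|Y| = 4.32 Ω, ∠Z = −∠Y = 72.0°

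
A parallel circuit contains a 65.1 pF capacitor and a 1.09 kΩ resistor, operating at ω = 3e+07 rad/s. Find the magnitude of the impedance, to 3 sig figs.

X_C = 1/(ωC) = 512 Ω
Parallel: admittances add. Y = 1/R + jωC
Y = (0.000917 + j0.00195) S
|Y| = 0.00216 S → |Z| = 1/|Y| = 463 Ω, ∠Z = −∠Y = -64.8°

463 Ω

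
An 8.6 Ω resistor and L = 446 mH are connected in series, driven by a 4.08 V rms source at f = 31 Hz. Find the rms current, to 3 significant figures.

46.7 mA

ω = 2πf = 194.8 rad/s
X_L = ωL = 86.9 Ω
Z = 8.60 + j86.9 Ω
|Z| = √(8.60² + 86.9²) = 87.3 Ω
I = V/|Z| = 4.08/87.3 = 46.7 mA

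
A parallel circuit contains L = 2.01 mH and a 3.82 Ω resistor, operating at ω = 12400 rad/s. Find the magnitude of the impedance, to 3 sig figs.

X_L = ωL = 24.9 Ω
Parallel: admittances add. Y = 1/R + 1/(jωL)
Y = (0.262 − j0.0401) S
|Y| = 0.265 S → |Z| = 1/|Y| = 3.78 Ω, ∠Z = −∠Y = 8.71°

3.78 Ω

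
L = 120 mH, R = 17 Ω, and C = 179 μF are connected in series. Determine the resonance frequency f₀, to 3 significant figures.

ω₀ = 1/√(LC) = 1/√(0.12 × 0.000179) = 215.8 rad/s
f₀ = ω₀/(2π) = 34.3 Hz

34.3 Hz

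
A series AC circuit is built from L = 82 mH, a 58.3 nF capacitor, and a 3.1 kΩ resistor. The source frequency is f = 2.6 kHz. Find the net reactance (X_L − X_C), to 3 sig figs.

ω = 2πf = 16340 rad/s
X_L = ωL = 1340 Ω
X_C = 1/(ωC) = 1050 Ω
X = 1340 − 1050 = 290 Ω

290 Ω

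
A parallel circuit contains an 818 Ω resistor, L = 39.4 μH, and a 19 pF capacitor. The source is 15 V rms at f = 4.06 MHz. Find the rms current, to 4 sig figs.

ω = 2πf = 2.551e+07 rad/s
X_L = ωL = 1005 Ω
X_C = 1/(ωC) = 2063 Ω
Parallel: admittances add. Y = 1/R + 1/(jωL) + jωC
Y = (0.001222 − j0.0005103) S
|Y| = 0.001325 S → |Z| = 1/|Y| = 754.9 Ω, ∠Z = −∠Y = 22.66°
I = V/|Z| = 15/754.9 = 19.87 mA

19.87 mA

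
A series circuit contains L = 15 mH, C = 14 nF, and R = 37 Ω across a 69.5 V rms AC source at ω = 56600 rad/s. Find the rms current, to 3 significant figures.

X_L = ωL = 849 Ω
X_C = 1/(ωC) = 1260 Ω
Net reactance X = X_L − X_C = -413 Ω
Z = 37.0 − j413 Ω
|Z| = √(37.0² + 413²) = 415 Ω
I = V/|Z| = 69.5/415 = 168 mA

168 mA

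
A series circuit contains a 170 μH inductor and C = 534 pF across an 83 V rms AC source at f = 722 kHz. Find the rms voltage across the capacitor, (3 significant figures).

ω = 2πf = 4.536e+06 rad/s
X_L = ωL = 771 Ω
X_C = 1/(ωC) = 413 Ω
Net reactance X = X_L − X_C = 358 Ω
Z = j358 Ω
|Z| = √(0² + 358²) = 358 Ω
I = V/|Z| = 232 mA
V_C = I·|Z_C| = 0.232 × 413 = 95.6 V

95.6 V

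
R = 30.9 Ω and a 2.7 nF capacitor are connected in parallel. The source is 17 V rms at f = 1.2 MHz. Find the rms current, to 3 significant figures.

ω = 2πf = 7.54e+06 rad/s
X_C = 1/(ωC) = 49.1 Ω
Parallel: admittances add. Y = 1/R + jωC
Y = (0.0324 + j0.0204) S
|Y| = 0.0382 S → |Z| = 1/|Y| = 26.2 Ω, ∠Z = −∠Y = -32.2°
I = V/|Z| = 17/26.2 = 650 mA

650 mA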